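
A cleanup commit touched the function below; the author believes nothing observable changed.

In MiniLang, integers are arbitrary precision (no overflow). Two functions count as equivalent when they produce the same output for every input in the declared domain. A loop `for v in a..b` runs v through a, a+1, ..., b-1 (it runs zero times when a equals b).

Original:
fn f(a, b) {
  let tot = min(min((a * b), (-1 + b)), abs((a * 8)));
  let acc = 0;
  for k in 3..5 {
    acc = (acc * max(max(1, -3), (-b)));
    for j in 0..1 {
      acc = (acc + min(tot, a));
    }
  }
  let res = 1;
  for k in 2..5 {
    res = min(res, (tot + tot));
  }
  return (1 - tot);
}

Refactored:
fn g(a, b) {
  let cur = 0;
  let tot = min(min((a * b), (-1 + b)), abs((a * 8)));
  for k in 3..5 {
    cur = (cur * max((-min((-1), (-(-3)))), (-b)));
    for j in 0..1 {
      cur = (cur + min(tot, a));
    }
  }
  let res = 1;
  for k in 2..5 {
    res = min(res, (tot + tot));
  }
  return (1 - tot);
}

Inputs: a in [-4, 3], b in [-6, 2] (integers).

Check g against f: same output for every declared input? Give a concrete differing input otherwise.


Equivalent — the differences include local variable names differ, min/max/abs usage differs, yet no declared input distinguishes the two.
Spot check at a=-2, b=0 — f: tot := -1 | acc := 0 | iter k=3: | acc := 0 | iter j=0: | acc := -2 | iter k=4: | acc := -2 | iter j=0: | acc := -4 | res := 1 | iter k=2: | res := -2 | iter k=3: | res := -2 | iter k=4: | res := -2 | result 2. g: cur := 0 | tot := -1 | iter k=3: | cur := 0 | iter j=0: | cur := -2 | iter k=4: | cur := -2 | iter j=0: | cur := -4 | res := 1 | iter k=2: | res := -2 | iter k=3: | res := -2 | iter k=4: | res := -2 | result 2. Both give 2.
Across all 72 domain points the two functions coincide.
verdict: equivalent


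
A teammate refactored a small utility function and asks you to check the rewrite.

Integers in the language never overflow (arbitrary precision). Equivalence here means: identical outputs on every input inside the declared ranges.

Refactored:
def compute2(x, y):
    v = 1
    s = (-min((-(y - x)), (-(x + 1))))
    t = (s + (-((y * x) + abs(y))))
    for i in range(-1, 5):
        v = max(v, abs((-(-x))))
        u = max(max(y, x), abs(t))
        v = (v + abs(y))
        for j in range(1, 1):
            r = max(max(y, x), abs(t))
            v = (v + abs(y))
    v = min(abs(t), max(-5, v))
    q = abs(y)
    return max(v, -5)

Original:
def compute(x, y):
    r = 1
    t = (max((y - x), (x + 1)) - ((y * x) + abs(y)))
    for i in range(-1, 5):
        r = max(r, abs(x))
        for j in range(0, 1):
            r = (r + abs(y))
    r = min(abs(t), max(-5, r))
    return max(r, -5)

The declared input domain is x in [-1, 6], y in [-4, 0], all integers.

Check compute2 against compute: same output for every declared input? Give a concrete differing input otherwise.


Differences: local variable names differ; and min/max/abs usage differs; and arithmetic usage differs; and loop structure differs; and statement counts differ — yet all 40 inputs agree.
verdict: equivalent


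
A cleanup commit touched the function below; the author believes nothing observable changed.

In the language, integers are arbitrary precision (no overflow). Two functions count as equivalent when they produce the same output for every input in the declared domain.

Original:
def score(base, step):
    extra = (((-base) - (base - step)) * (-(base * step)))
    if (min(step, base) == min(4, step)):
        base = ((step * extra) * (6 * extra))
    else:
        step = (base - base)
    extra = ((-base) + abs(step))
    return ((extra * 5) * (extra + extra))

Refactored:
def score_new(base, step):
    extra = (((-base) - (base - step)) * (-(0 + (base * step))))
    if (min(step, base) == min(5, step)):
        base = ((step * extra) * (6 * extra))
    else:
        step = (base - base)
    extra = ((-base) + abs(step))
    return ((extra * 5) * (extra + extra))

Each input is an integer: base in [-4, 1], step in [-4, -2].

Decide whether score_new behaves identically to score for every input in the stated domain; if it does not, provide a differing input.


Equivalent. Although `4` became `5`, no input in the stated domain can expose it.
Every one of the 18 inputs gives matching results.
Spot check at base=1, step=-4 — score: extra becomes -24; next (min(step, base) == min(4, step)) evaluates to true; next base becomes -13824; next extra becomes 13828; next final value 1912135840. score_new: extra becomes -24; next (min(step, base) == min(5, step)) evaluates to true; next base becomes -13824; next extra becomes 13828; next final value 1912135840. Both give 1912135840.
verdict: equivalent


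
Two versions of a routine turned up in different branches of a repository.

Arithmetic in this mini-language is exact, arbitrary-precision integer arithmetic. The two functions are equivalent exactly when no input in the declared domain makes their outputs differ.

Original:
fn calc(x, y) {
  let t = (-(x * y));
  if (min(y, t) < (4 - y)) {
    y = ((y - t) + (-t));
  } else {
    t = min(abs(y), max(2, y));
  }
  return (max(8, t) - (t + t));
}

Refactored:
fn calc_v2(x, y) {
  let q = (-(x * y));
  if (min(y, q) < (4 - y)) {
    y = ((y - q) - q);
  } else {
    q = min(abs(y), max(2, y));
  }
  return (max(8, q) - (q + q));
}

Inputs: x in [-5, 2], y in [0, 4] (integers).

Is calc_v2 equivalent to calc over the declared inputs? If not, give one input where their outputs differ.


Differences: arithmetic usage differs, local variable names differ — yet all 40 inputs agree.
verdict: equivalent


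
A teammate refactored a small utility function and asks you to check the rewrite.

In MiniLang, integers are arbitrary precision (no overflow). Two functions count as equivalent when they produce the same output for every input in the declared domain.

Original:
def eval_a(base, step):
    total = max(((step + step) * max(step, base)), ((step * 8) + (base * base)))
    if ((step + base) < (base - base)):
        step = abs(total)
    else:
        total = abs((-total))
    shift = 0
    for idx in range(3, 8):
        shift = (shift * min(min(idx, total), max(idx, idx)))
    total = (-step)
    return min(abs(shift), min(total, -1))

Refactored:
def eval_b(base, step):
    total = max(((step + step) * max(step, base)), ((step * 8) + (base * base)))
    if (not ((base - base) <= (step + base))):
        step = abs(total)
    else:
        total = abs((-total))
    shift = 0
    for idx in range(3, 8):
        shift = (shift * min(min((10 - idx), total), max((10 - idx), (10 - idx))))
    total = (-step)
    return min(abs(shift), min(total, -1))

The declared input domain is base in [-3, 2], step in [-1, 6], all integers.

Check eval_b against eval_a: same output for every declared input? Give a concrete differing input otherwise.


Comparing the listings, the differences include: arithmetic usage differs, plus constant usage differs, plus comparison usage differs, plus boolean connective usage differs.
Spot check at base=-1, step=-1 — eval_a: total=2, then ((step + base) < (base - base)) is true, then step=2, then shift=0, then (idx=3), then shift=0, then (idx=4), then shift=0, then (idx=5), then shift=0, then (idx=6), then shift=0, then (idx=7), then shift=0, then total=-2, then returns -2. eval_b: total=2, then (not ((base - base) <= (step + base))) is true, then step=2, then shift=0, then (idx=3), then shift=0, then (idx=4), then shift=0, then (idx=5), then shift=0, then (idx=6), then shift=0, then (idx=7), then shift=0, then total=-2, then returns -2. Both give -2.
Across all 48 domain points the two functions coincide.
verdict: equivalent


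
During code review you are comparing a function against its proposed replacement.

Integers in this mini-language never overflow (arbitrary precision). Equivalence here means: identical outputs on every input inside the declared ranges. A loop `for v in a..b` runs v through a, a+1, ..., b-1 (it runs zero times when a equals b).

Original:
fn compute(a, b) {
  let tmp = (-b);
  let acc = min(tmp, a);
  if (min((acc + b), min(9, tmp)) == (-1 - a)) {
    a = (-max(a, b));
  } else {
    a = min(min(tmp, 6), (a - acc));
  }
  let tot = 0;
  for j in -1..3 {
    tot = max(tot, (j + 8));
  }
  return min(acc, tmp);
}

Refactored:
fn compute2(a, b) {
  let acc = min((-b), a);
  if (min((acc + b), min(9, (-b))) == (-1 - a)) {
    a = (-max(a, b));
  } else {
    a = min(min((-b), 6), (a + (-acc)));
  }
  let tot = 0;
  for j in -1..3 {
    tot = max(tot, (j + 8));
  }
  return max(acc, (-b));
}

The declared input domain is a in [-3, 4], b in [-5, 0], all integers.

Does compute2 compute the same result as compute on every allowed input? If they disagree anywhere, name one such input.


Consider the input a=-3, b=-5.
compute: tmp = 5; acc = -3; (min((acc + b), min(9, tmp)) == (-1 - a)) -> false; a = 0; tot = 0; [j=-1]; tot = 7; [j=0]; tot = 8; [j=1]; tot = 9; [j=2]; tot = 10; return -3
compute2: acc = -3; (min((acc + b), min(9, (-b))) == (-1 - a)) -> false; a = 0; tot = 0; [j=-1]; tot = 7; [j=0]; tot = 8; [j=1]; tot = 9; [j=2]; tot = 10; return 5
-3 and 5 differ, so these are not the same function on this domain.
verdict: not equivalent; witness: a=-3, b=-5


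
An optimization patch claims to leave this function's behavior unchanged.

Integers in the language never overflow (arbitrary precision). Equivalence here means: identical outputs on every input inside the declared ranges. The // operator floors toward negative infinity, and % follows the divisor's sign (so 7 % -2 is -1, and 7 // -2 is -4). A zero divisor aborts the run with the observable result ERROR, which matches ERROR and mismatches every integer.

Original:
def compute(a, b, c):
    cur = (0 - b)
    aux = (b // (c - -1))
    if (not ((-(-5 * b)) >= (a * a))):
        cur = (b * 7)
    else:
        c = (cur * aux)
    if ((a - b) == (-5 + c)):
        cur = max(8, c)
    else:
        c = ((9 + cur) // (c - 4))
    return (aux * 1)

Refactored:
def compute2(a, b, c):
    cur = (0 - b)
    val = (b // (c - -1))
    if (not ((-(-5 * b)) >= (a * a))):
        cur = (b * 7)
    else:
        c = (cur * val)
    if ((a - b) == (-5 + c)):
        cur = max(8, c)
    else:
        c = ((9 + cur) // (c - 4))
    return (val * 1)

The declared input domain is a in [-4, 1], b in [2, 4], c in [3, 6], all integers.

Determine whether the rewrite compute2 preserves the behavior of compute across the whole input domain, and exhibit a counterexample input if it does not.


This is a faithful refactor — local variable names differ, but the computed results match everywhere.
Spot check at a=1, b=2, c=3 — compute: cur becomes -2; next aux becomes 0; next (not ((-(-5 * b)) >= (a * a))) evaluates to false; next c becomes 0; next ((a - b) == (-5 + c)) evaluates to false; next c becomes -2; next final value 0. compute2: cur becomes -2; next val becomes 0; next (not ((-(-5 * b)) >= (a * a))) evaluates to false; next c becomes 0; next ((a - b) == (-5 + c)) evaluates to false; next c becomes -2; next final value 0. Both give 0.
Every one of the 72 inputs gives matching results.
verdict: equivalent


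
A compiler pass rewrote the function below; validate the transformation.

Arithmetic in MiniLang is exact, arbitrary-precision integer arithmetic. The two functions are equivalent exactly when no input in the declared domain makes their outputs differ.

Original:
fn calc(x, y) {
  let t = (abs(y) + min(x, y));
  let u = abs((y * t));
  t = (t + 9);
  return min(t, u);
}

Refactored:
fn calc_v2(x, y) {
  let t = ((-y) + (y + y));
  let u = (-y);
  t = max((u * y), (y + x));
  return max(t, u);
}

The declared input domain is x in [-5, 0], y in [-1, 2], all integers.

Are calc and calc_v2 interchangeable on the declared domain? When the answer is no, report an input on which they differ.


On input x=-5, y=-1, calc returns 4 while calc_v2 returns 1.
verdict: not equivalent; witness: x=-5, y=-1


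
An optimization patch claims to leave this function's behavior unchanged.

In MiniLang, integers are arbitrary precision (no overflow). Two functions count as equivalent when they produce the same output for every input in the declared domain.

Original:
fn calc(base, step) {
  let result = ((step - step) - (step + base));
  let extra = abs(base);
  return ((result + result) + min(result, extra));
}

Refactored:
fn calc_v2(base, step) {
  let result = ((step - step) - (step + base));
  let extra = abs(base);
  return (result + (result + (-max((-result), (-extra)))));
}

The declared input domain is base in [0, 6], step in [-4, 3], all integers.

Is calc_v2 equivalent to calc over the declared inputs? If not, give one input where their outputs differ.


The two are interchangeable: min/max/abs usage differs, and every declared input agrees.
One worked example (base=2, step=3) — calc: result becomes -5; next extra becomes 2; next final value -15; calc_v2: result becomes -5; next extra becomes 2; next final value -15; agreement on -15.
Every one of the 56 inputs gives matching results.
verdict: equivalent


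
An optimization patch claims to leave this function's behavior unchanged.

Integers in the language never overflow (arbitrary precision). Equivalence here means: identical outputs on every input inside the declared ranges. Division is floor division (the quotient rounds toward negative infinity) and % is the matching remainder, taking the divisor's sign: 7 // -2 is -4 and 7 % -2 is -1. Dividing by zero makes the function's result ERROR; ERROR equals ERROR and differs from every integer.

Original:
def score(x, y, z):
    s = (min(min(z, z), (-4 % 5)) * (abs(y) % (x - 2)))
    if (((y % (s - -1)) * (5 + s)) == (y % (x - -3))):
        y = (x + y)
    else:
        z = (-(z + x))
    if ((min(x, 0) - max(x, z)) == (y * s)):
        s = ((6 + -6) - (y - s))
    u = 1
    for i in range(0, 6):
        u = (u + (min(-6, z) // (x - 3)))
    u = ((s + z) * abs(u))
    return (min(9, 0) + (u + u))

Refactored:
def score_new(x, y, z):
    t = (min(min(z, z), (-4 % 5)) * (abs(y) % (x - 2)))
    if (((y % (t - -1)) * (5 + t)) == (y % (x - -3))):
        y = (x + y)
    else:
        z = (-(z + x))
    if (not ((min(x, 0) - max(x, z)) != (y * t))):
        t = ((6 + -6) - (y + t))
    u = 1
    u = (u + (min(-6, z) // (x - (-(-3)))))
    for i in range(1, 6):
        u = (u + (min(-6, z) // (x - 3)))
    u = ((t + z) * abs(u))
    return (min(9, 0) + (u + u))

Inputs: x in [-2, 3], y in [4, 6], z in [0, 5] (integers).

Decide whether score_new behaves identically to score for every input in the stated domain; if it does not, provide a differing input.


There is a counterexample at x=-1, y=4, z=5: 0 on one side, 56 on the other.
score: s becomes -2; next (((y % (s - -1)) * (5 + s)) == (y % (x - -3))) evaluates to true; next y becomes 3; next ((min(x, 0) - max(x, z)) == (y * s)) evaluates to true; next s becomes -5; next u becomes 1; next at i=0:; next u becomes 2; next at i=1:; next u becomes 3; next at i=2:; next u becomes 4; next at i=3:; next u becomes 5; next at i=4:; next u becomes 6; next at i=5:; next u becomes 7; next u becomes 0; next final value 0
score_new: t becomes -2; next (((y % (t - -1)) * (5 + t)) == (y % (x - -3))) evaluates to true; next y becomes 3; next (not ((min(x, 0) - max(x, z)) != (y * t))) evaluates to true; next t becomes -1; next u becomes 1; next u becomes 2; next at i=1:; next u becomes 3; next at i=2:; next u becomes 4; next at i=3:; next u becomes 5; next at i=4:; next u becomes 6; next at i=5:; next u becomes 7; next u becomes 28; next final value 56
verdict: not equivalent; witness: x=-1, y=4, z=5


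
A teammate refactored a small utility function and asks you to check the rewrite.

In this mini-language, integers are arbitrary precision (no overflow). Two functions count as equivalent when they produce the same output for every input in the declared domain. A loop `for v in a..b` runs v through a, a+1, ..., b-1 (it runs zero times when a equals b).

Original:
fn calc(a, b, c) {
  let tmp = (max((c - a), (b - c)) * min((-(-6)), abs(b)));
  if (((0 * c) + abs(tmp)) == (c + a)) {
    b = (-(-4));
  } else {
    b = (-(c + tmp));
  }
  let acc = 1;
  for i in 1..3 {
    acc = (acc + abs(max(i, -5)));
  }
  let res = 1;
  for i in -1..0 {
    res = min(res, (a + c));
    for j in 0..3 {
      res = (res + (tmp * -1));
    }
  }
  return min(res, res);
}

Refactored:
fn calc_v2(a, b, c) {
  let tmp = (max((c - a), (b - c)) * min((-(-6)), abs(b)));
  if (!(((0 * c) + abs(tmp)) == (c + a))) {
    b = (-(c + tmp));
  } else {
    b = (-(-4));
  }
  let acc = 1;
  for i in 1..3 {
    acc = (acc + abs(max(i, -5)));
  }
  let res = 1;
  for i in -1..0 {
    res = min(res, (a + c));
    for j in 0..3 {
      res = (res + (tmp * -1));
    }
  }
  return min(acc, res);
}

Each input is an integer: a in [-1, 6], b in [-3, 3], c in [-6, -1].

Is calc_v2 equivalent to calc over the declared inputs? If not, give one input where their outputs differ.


At a=-1, b=-3, c=-2: calc gives 6, calc_v2 gives 4.
verdict: not equivalent; witness: a=-1, b=-3, c=-2


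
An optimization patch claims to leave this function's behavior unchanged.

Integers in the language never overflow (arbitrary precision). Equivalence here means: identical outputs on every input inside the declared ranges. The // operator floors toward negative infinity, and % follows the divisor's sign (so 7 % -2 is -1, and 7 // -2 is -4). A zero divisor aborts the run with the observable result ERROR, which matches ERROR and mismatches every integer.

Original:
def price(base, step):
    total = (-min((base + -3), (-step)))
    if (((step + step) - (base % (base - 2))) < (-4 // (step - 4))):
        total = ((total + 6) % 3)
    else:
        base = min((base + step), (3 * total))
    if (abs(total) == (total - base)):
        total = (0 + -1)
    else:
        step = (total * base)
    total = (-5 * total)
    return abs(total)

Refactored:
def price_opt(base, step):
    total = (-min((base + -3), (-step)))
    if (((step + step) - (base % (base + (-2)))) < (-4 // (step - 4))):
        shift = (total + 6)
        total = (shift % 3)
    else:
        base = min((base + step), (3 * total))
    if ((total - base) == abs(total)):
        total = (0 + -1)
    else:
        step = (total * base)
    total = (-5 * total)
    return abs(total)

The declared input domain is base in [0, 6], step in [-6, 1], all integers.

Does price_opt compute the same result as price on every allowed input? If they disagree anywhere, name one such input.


Side by side, the visible changes include: statement counts differ, plus arithmetic usage differs, plus local variable names differ.
Tracing base=1, step=-5: price: total becomes 2; next (((step + step) - (base % (base - 2))) < (-4 // (step - 4))) evaluates to true; next total becomes 2; next (abs(total) == (total - base)) evaluates to false; next step becomes 2; next total becomes -10; next final value 10 | price_opt: total becomes 2; next (((step + step) - (base % (base + (-2)))) < (-4 // (step - 4))) evaluates to true; next shift becomes 8; next total becomes 2; next ((total - base) == abs(total)) evaluates to false; next step becomes 2; next total becomes -10; next final value 10 — matching result 10.
Across all 56 domain points the two functions coincide.
verdict: equivalent


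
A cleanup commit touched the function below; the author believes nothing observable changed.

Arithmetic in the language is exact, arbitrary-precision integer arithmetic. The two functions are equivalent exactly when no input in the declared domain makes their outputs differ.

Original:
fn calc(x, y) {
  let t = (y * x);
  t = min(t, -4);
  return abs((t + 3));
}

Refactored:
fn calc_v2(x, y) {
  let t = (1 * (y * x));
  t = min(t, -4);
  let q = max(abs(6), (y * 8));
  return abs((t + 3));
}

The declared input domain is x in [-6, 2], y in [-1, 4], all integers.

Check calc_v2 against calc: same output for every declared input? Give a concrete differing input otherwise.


Reading the diff, among the changes: constant usage differs; arithmetic usage differs; local variable names differ; statement counts differ; min/max/abs usage differs.
Spot check at x=-1, y=4 — calc: t = -4; t = -4; return 1. calc_v2: t = -4; t = -4; q = 32; return 1. Both give 1.
An exhaustive pass over the 54 declared inputs shows identical outputs.
verdict: equivalent


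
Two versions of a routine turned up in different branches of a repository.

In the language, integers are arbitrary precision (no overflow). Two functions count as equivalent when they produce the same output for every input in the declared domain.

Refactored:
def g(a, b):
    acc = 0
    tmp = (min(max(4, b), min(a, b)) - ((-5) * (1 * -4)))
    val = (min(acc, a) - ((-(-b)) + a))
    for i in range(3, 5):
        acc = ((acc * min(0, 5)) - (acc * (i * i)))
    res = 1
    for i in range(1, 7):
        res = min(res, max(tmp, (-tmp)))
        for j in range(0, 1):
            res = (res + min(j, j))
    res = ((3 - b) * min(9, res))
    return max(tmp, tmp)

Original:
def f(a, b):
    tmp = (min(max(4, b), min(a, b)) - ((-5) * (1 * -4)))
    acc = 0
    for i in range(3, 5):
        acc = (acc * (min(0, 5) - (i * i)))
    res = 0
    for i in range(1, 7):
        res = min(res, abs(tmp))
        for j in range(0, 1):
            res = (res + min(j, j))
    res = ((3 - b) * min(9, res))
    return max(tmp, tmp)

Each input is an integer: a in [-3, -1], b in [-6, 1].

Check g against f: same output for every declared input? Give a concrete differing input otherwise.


Equivalent. Although `0` became `1`, no input in the stated domain can expose it.
Across all 24 domain points the two functions coincide.
Tracing a=-2, b=-6: f: tmp = -26; acc = 0; [i=3]; acc = 0; [i=4]; acc = 0; res = 0; [i=1]; res = 0; [j=0]; res = 0; [i=2]; res = 0; [j=0]; res = 0; [i=3]; res = 0; [j=0]; res = 0; [i=4]; res = 0; [j=0]; res = 0; [i=5]; res = 0; [j=0]; res = 0; [i=6]; res = 0; [j=0]; res = 0; res = 0; return -26 | g: acc = 0; tmp = -26; val = 6; [i=3]; acc = 0; [i=4]; acc = 0; res = 1; [i=1]; res = 1; [j=0]; res = 1; [i=2]; res = 1; [j=0]; res = 1; [i=3]; res = 1; [j=0]; res = 1; [i=4]; res = 1; [j=0]; res = 1; [i=5]; res = 1; [j=0]; res = 1; [i=6]; res = 1; [j=0]; res = 1; res = 9; return -26 — matching result -26.
verdict: equivalent


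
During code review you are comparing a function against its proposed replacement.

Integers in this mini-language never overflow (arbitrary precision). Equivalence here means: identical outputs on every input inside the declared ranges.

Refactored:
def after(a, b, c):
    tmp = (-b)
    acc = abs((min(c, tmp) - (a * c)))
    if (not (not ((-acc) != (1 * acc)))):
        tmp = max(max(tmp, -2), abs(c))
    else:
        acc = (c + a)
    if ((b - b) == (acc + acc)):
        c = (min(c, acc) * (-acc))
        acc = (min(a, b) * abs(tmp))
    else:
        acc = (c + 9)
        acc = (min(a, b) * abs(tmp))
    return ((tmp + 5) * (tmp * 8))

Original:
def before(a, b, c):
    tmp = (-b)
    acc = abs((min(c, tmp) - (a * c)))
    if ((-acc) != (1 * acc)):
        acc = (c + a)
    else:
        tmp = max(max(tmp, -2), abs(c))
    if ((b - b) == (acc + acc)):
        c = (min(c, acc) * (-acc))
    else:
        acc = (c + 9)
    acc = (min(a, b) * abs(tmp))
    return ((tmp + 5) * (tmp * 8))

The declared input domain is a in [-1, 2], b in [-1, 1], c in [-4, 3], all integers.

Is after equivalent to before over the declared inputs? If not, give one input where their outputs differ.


Consider the input a=-1, b=-1, c=-4.
before: tmp=1, then acc=8, then ((-acc) != (1 * acc)) is true, then acc=-5, then ((b - b) == (acc + acc)) is false, then acc=5, then acc=-1, then returns 48
after: tmp=1, then acc=8, then (not (not ((-acc) != (1 * acc)))) is true, then tmp=4, then ((b - b) == (acc + acc)) is false, then acc=5, then acc=-4, then returns 288
48 against 288: the behavior changed.
verdict: not equivalent; witness: a=-1, b=-1, c=-4


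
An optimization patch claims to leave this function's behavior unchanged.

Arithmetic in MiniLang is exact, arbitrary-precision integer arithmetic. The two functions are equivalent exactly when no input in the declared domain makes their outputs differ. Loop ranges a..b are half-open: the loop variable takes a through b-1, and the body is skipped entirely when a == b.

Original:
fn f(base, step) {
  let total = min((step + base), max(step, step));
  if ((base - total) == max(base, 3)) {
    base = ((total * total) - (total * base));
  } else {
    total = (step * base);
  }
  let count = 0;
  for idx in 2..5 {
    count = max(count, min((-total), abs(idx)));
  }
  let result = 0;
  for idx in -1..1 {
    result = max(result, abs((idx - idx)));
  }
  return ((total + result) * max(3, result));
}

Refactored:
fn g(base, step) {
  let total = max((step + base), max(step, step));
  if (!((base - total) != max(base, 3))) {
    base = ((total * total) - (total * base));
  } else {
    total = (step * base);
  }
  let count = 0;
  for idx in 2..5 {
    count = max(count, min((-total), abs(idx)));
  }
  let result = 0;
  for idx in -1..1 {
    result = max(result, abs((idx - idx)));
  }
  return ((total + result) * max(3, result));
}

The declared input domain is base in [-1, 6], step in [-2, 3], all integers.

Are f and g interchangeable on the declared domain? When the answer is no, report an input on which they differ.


Take base=2, step=-1.
f: total = -1; ((base - total) == max(base, 3)) -> true; base = 3; count = 0; [idx=2]; count = 1; [idx=3]; count = 1; [idx=4]; count = 1; result = 0; [idx=-1]; result = 0; [idx=0]; result = 0; return -3
g: total = 1; (!((base - total) != max(base, 3))) -> false; total = -2; count = 0; [idx=2]; count = 2; [idx=3]; count = 2; [idx=4]; count = 2; result = 0; [idx=-1]; result = 0; [idx=0]; result = 0; return -6
-3 vs -6 — the two versions disagree here.
verdict: not equivalent; witness: base=2, step=-1


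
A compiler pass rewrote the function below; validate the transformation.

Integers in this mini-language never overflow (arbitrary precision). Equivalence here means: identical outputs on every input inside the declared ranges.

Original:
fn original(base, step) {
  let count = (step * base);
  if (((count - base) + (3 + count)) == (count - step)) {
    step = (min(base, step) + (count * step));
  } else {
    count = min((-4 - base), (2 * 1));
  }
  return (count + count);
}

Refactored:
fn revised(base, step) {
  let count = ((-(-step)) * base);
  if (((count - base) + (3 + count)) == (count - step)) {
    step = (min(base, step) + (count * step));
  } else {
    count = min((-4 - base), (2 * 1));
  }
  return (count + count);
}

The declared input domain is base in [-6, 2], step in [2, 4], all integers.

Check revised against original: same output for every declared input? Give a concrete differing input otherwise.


Side by side, the visible changes include: same computation, different form.
One worked example (base=-4, step=2) — original: count becomes -8; next (((count - base) + (3 + count)) == (count - step)) evaluates to false; next count becomes 0; next final value 0; revised: count becomes -8; next (((count - base) + (3 + count)) == (count - step)) evaluates to false; next count becomes 0; next final value 0; agreement on 0.
Across all 27 domain points the two functions coincide.
verdict: equivalent


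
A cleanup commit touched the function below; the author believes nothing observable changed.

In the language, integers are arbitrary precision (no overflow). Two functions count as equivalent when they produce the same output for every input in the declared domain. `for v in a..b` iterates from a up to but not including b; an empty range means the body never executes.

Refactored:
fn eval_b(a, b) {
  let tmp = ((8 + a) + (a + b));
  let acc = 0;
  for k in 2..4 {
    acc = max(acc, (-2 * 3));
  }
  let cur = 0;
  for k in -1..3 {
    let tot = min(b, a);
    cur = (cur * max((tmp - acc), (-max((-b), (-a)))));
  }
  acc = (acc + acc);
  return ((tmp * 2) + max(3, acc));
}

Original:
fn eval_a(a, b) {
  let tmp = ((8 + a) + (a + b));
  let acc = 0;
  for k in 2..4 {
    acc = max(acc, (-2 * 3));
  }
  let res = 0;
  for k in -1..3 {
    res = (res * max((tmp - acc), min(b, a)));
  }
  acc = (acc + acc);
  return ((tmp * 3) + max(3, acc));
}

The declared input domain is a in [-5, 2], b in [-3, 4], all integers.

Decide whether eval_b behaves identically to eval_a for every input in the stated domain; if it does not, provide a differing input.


These are not equivalent — on a=-5, b=-3 the outputs split (-12 vs -7).
eval_a: tmp = -5; acc = 0; [k=2]; acc = 0; [k=3]; acc = 0; res = 0; [k=-1]; res = 0; [k=0]; res = 0; [k=1]; res = 0; [k=2]; res = 0; acc = 0; return -12
eval_b: tmp = -5; acc = 0; [k=2]; acc = 0; [k=3]; acc = 0; cur = 0; [k=-1]; tot = -5; cur = 0; [k=0]; tot = -5; cur = 0; [k=1]; tot = -5; cur = 0; [k=2]; tot = -5; cur = 0; acc = 0; return -7
verdict: not equivalent; witness: a=-5, b=-3


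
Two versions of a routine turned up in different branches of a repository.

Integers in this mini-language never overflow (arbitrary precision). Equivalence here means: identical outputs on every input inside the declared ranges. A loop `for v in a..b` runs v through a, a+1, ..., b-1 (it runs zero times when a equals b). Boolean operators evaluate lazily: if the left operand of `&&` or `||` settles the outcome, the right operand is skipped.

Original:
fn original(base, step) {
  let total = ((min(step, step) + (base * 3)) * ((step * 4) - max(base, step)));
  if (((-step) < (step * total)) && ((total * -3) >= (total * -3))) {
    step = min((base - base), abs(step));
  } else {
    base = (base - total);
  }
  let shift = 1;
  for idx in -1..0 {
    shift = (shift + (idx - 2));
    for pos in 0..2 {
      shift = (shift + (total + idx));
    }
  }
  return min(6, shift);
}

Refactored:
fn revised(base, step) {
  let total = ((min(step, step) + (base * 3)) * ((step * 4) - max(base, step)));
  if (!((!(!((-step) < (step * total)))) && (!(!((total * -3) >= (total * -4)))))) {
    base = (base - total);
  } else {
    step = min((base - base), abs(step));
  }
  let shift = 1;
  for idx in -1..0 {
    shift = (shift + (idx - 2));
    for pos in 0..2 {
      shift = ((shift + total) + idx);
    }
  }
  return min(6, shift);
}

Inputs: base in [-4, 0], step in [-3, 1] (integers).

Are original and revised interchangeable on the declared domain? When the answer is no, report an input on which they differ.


Equivalent. The one real change (`-3` became `-4`) has no effect anywhere in the declared ranges.
Every one of the 25 inputs gives matching results.
One worked example (base=-2, step=1) — original: total := -15 | (((-step) < (step * total)) && ((total * -3) >= (total * -3))): false | base := 13 | shift := 1 | iter idx=-1: | shift := -2 | iter pos=0: | shift := -18 | iter pos=1: | shift := -34 | result -34; revised: total := -15 | (!((!(!((-step) < (step * total)))) && (!(!((total * -3) >= (total * -4)))))): true | base := 13 | shift := 1 | iter idx=-1: | shift := -2 | iter pos=0: | shift := -18 | iter pos=1: | shift := -34 | result -34; agreement on -34.
verdict: equivalent


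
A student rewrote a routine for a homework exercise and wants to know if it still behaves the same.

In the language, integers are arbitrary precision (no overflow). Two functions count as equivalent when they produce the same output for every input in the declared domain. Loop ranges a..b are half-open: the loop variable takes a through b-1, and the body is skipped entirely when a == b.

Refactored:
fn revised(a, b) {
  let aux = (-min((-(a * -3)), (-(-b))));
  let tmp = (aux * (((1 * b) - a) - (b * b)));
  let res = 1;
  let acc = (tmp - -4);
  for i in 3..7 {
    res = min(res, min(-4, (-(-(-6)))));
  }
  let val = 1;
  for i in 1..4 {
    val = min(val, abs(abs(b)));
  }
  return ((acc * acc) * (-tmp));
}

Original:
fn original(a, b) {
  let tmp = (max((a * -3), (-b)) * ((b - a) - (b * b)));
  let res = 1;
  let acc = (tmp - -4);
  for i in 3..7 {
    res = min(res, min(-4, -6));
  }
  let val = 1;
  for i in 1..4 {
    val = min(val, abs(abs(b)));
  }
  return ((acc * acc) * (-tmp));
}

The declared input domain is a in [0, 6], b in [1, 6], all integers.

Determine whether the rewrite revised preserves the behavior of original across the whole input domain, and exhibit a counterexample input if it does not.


Differences: local variable names differ, plus statement counts differ, plus arithmetic usage differs, plus min/max/abs usage differs, plus constant usage differs — yet all 42 inputs agree.
verdict: equivalent


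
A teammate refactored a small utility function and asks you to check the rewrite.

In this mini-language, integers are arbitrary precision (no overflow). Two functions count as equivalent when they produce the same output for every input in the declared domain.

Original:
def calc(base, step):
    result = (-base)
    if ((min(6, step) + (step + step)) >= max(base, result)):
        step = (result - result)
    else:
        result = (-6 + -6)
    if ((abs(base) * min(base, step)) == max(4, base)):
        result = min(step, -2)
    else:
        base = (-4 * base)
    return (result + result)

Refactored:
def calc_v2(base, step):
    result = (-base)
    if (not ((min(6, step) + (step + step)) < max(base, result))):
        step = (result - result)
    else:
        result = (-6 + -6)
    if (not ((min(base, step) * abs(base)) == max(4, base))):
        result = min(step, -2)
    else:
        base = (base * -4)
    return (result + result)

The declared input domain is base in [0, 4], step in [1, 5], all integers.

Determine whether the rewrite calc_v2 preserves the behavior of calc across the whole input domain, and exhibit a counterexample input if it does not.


Consider the input base=0, step=1.
calc: result becomes 0; next ((min(6, step) + (step + step)) >= max(base, result)) evaluates to true; next step becomes 0; next ((abs(base) * min(base, step)) == max(4, base)) evaluates to false; next base becomes 0; next final value 0
calc_v2: result becomes 0; next (not ((min(6, step) + (step + step)) < max(base, result))) evaluates to true; next step becomes 0; next (not ((min(base, step) * abs(base)) == max(4, base))) evaluates to true; next result becomes -2; next final value -4
0 and -4 differ, so these are not the same function on this domain.
verdict: not equivalent; witness: base=0, step=1


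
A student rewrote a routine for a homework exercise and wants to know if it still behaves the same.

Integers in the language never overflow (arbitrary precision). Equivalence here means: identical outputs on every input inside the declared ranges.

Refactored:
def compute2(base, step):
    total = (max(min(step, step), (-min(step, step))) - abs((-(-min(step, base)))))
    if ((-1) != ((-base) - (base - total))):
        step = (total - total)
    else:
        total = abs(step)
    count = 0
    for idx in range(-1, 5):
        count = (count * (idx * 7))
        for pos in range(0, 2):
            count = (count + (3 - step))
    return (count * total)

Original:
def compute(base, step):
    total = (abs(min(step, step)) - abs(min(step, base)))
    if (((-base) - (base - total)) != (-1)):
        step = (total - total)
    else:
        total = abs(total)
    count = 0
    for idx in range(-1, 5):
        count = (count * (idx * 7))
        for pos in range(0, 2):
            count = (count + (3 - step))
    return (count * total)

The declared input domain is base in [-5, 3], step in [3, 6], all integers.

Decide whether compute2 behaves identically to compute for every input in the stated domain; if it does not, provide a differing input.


The rewrite breaks on base=2, step=5, where the results are -797676 and -1329460.
compute: total := 3 | (((-base) - (base - total)) != (-1)): false | total := 3 | count := 0 | iter idx=-1: | count := 0 | iter pos=0: | count := -2 | iter pos=1: | count := -4 | iter idx=0: | count := 0 | iter pos=0: | count := -2 | iter pos=1: | count := -4 | iter idx=1: | count := -28 | iter pos=0: | count := -30 | iter pos=1: | count := -32 | iter idx=2: | count := -448 | iter pos=0: | count := -450 | iter pos=1: | count := -452 | iter idx=3: | count := -9492 | iter pos=0: | count := -9494 | iter pos=1: | count := -9496 | iter idx=4: | count := -265888 | iter pos=0: | count := -265890 | iter pos=1: | count := -265892 | result -797676
compute2: total := 3 | ((-1) != ((-base) - (base - total))): false | total := 5 | count := 0 | iter idx=-1: | count := 0 | iter pos=0: | count := -2 | iter pos=1: | count := -4 | iter idx=0: | count := 0 | iter pos=0: | count := -2 | iter pos=1: | count := -4 | iter idx=1: | count := -28 | iter pos=0: | count := -30 | iter pos=1: | count := -32 | iter idx=2: | count := -448 | iter pos=0: | count := -450 | iter pos=1: | count := -452 | iter idx=3: | count := -9492 | iter pos=0: | count := -9494 | iter pos=1: | count := -9496 | iter idx=4: | count := -265888 | iter pos=0: | count := -265890 | iter pos=1: | count := -265892 | result -1329460
verdict: not equivalent; witness: base=2, step=5


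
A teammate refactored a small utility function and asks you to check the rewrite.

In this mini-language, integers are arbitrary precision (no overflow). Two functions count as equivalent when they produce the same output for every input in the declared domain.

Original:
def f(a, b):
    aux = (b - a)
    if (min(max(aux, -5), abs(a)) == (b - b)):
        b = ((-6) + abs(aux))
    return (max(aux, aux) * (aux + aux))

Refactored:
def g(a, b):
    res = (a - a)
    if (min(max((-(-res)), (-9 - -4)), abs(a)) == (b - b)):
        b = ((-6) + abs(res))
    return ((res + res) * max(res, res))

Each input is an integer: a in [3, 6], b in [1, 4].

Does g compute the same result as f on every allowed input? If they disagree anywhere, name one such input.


Evaluate both at a=3, b=1.
f: aux becomes -2; next (min(max(aux, -5), abs(a)) == (b - b)) evaluates to false; next final value 8
g: res becomes 0; next (min(max((-(-res)), (-9 - -4)), abs(a)) == (b - b)) evaluates to true; next b becomes -6; next final value 0
8 and 0 differ, so these are not the same function on this domain.
verdict: not equivalent; witness: a=3, b=1


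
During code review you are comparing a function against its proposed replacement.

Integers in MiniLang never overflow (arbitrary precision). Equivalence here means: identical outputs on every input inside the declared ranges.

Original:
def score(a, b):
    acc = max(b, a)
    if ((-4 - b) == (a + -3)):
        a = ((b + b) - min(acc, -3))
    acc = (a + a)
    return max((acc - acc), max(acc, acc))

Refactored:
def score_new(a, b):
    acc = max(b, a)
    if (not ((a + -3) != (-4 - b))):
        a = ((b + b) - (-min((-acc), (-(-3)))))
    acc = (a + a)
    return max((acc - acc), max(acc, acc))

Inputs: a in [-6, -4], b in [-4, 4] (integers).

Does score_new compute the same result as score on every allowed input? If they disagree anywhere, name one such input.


a=-5, b=4 yields 22 from score but 8 from score_new.
verdict: not equivalent; witness: a=-5, b=4


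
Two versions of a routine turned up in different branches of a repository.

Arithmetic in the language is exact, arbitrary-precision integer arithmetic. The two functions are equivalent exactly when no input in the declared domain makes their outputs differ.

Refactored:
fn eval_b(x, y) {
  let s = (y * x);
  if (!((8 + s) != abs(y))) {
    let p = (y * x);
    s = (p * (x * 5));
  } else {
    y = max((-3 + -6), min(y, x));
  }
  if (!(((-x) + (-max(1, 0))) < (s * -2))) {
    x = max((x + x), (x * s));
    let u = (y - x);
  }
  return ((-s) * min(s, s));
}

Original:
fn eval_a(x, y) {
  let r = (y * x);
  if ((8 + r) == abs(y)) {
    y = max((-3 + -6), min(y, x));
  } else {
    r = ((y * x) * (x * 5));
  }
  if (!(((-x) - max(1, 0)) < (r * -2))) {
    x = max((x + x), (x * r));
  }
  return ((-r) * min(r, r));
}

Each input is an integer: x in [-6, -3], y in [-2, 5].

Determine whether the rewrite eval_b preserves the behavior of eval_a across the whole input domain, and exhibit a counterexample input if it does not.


At x=-6, y=-2: eval_a gives -129600, eval_b gives -144.
verdict: not equivalent; witness: x=-6, y=-2


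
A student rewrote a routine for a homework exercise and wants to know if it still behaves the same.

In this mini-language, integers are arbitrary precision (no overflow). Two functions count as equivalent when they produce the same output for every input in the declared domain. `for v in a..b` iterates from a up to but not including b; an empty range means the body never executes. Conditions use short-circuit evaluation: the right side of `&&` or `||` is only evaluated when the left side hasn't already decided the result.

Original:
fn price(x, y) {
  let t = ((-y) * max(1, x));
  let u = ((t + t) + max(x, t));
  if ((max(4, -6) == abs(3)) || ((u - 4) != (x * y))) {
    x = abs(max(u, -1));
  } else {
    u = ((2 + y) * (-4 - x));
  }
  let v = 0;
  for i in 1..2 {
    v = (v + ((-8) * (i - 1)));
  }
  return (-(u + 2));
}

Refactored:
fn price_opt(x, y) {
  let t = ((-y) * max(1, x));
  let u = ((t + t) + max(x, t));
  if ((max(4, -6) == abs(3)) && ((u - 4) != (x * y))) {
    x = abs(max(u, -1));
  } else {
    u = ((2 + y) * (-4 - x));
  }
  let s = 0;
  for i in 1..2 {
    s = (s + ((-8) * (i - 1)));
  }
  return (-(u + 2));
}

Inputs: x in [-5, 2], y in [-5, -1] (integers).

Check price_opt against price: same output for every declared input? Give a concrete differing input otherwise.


Take x=-5, y=-5.
price: t becomes 5; next u becomes 15; next ((max(4, -6) == abs(3)) || ((u - 4) != (x * y))) evaluates to true; next x becomes 15; next v becomes 0; next at i=1:; next v becomes 0; next final value -17
price_opt: t becomes 5; next u becomes 15; next ((max(4, -6) == abs(3)) && ((u - 4) != (x * y))) evaluates to false; next u becomes -3; next s becomes 0; next at i=1:; next s becomes 0; next final value 1
-17 against 1: the behavior changed.
verdict: not equivalent; witness: x=-5, y=-5
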